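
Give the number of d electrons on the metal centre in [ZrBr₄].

d⁰

Each bromide is −1; balancing the 0 overall charge requires Zr(IV).
Zirconium is a group-4 element; Zr(IV) is therefore d⁰.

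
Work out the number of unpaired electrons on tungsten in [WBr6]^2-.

Summing ligand charges against the −2 overall charge gives an oxidation state of +4 for tungsten.
Tungsten is a group-6 element; W(IV) is therefore d².
In an octahedral field the d² configuration is t₂g²e_g⁰ (only one arrangement possible), giving 2 unpaired electrons.

2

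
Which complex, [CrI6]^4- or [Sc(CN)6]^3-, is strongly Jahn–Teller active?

[CrI6]^4-

[CrI6]^4-: Summing ligand charges against the −4 overall charge gives an oxidation state of +2 for chromium. Group 6 minus oxidation state 2 gives a d⁴ configuration. Iodide is a weak-field ligand for a first-row metal, so the complex is high-spin. The t₂g³e_g¹ (high-spin) configuration has an unevenly filled e_g set; the Jahn–Teller theorem predicts a tetragonal distortion (typically axial elongation) to lift the degeneracy.
[Sc(CN)6]^3-: Ligand charges: each cyanide is −1. With an overall charge of −3 the scandium centre must be in the +3 oxidation state. Group 3 minus oxidation state 3 gives a d⁰ configuration. The d⁰ configuration leaves the e_g set evenly filled (or empty) — no strong Jahn–Teller driving force.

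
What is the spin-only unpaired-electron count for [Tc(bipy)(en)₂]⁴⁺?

Ligand charges: 2,2′-bipyridine is neutral; ethylenediamine is neutral. With an overall charge of +4 the technetium centre must be in the +4 oxidation state.
Technetium is a group-7 element; Tc(IV) is therefore d³.
Counting donor atoms: 1×2,2′-bipyridine (bidentate) → 2 donors; 2×ethylenediamine (bidentate) → 4 donors. Coordination number = 6.
In an octahedral field the d³ configuration is t₂g³e_g⁰ (only one arrangement possible), giving 3 unpaired electrons.

3 unpaired electrons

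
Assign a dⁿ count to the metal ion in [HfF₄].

Ligand charges: each fluoride is −1. With an overall charge of 0 the hafnium centre must be in the +4 oxidation state.
Hafnium is a group-4 element; Hf(IV) is therefore d⁰.

d0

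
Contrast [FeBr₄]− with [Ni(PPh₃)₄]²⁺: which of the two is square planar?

[Ni(PPh₃)₄]²⁺

For [FeBr₄]−: Each bromide is −1; balancing the −1 overall charge requires Fe(III). Iron is a group-8 element; Fe(III) is therefore d⁵. A high-spin d⁵ ion has zero CFSE in either geometry, so four ligands adopt the sterically favoured tetrahedral geometry. → tetrahedral.
For [Ni(PPh₃)₄]²⁺: Triphenylphosphine is neutral; balancing the +2 overall charge requires Ni(II). Ni sits in group 10, so the d-electron count is 10 − 2 = 8. Triphenylphosphine is a strong-field ligand (high in the spectrochemical series). A 3d d⁸ ion with strong-field ligands gains enough CFSE to favour square planar over tetrahedral. → square planar.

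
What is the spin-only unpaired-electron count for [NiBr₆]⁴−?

Summing ligand charges against the −4 overall charge gives an oxidation state of +2 for nickel.
Group 10 minus oxidation state 2 gives a d⁸ configuration.
In an octahedral field the d⁸ configuration is t₂g⁶e_g² (only one arrangement possible), giving 2 unpaired electrons.

2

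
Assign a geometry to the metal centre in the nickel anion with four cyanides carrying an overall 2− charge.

square planar

Summing ligand charges against the −2 overall charge gives an oxidation state of +2 for nickel.
Nickel is a group-10 element; Ni(II) is therefore d⁸.
With 4 monodentate ligands the coordination number is 4.
Cyanide is a strong-field ligand (high in the spectrochemical series).
A 3d d⁸ ion with strong-field ligands gains enough CFSE to favour square planar over tetrahedral.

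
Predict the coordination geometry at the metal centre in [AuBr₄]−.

Ligand charges: each bromide is −1. With an overall charge of −1 the gold centre must be in the +3 oxidation state.
Group 11 minus oxidation state 3 gives a d⁸ configuration.
Coordination number: 4.
A 5d d⁸ ion has a large crystal-field splitting; square planar leaves the high-energy d_{x²−y²} orbital empty and maximises CFSE.

square planar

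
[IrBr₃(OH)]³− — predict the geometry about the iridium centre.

square planar

Summing ligand charges against the −3 overall charge gives an oxidation state of +1 for iridium.
Ir sits in group 9, so the d-electron count is 9 − 1 = 8.
With 4 monodentate ligands the coordination number is 4.
A 5d d⁸ ion has a large crystal-field splitting; square planar leaves the high-energy d_{x²−y²} orbital empty and maximises CFSE.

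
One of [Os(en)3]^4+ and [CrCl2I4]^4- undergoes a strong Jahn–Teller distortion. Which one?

[Os(en)3]^4+: Ligand charges: ethylenediamine is neutral. With an overall charge of +4 the osmium centre must be in the +4 oxidation state. Osmium is a group-8 element; Os(IV) is therefore d⁴. A 5d ion has a large Δₒ and is invariably low-spin. The d⁴ configuration leaves the e_g set evenly filled (or empty) — no strong Jahn–Teller driving force.
[CrCl2I4]^4-: Summing ligand charges against the −4 overall charge gives an oxidation state of +2 for chromium. Cr sits in group 6, so the d-electron count is 6 − 2 = 4. Chloride and iodide are weak-field ligands for a first-row metal, so the complex is high-spin. The t₂g³e_g¹ (high-spin) configuration has an unevenly filled e_g set; the Jahn–Teller theorem predicts a tetragonal distortion (typically axial elongation) to lift the degeneracy.

[CrCl2I4]^4-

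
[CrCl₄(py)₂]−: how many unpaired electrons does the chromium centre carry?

Each chloride is −1; pyridine is neutral; balancing the −1 overall charge requires Cr(III).
Group 6 minus oxidation state 3 gives a d³ configuration.
In an octahedral field the d³ configuration is t₂g³e_g⁰ (only one arrangement possible), giving 3 unpaired electrons.

3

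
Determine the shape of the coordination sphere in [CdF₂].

linear

Summing ligand charges against the 0 overall charge gives an oxidation state of +2 for cadmium.
Cd sits in group 12, so the d-electron count is 12 − 2 = 10.
With 2 monodentate ligands the coordination number is 2.
A d¹⁰ ion with only two ligands adopts a linear arrangement (sp hybridisation; no CFSE preference).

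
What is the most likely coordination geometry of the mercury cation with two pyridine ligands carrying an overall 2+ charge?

Summing ligand charges against the +2 overall charge gives an oxidation state of +2 for mercury.
Group 12 minus oxidation state 2 gives a d¹⁰ configuration.
Coordination number: 2.
A d¹⁰ ion with only two ligands adopts a linear arrangement (sp hybridisation; no CFSE preference).

linear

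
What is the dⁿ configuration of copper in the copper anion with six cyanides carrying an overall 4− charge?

Summing ligand charges against the −4 overall charge gives an oxidation state of +2 for copper.
Cu sits in group 11, so the d-electron count is 11 − 2 = 9.

d⁹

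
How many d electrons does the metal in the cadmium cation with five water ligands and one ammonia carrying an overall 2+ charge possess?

d¹⁰

Summing ligand charges against the +2 overall charge gives an oxidation state of +2 for cadmium.
Cd sits in group 12, so the d-electron count is 12 − 2 = 10.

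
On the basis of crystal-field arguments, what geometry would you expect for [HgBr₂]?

linear

Ligand charges: each bromide is −1. With an overall charge of 0 the mercury centre must be in the +2 oxidation state.
Group 12 minus oxidation state 2 gives a d¹⁰ configuration.
Coordination number: 2.
A d¹⁰ ion with only two ligands adopts a linear arrangement (sp hybridisation; no CFSE preference).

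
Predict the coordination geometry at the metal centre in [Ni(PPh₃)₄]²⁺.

Summing ligand charges against the +2 overall charge gives an oxidation state of +2 for nickel.
Group 10 minus oxidation state 2 gives a d⁸ configuration.
With 4 monodentate ligands the coordination number is 4.
Triphenylphosphine is a strong-field ligand (high in the spectrochemical series).
A 3d d⁸ ion with strong-field ligands gains enough CFSE to favour square planar over tetrahedral.

square planar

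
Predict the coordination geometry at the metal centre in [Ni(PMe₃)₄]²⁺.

square planar

Trimethylphosphine is neutral; balancing the +2 overall charge requires Ni(II).
Ni sits in group 10, so the d-electron count is 10 − 2 = 8.
Coordination number: 4.
Trimethylphosphine is a strong-field ligand (high in the spectrochemical series).
A 3d d⁸ ion with strong-field ligands gains enough CFSE to favour square planar over tetrahedral.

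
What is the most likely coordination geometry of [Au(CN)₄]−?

Summing ligand charges against the −1 overall charge gives an oxidation state of +3 for gold.
Group 11 minus oxidation state 3 gives a d⁸ configuration.
Coordination number: 4.
A 5d d⁸ ion has a large crystal-field splitting; square planar leaves the high-energy d_{x²−y²} orbital empty and maximises CFSE.

square planar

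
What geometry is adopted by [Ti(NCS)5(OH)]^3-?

octahedral

Each isothiocyanate is −1; each hydroxide is −1; balancing the −3 overall charge requires Ti(III).
Titanium is a group-4 element; Ti(III) is therefore d¹.
Coordination number: 6.
Six donors around a single metal centre give an octahedral coordination sphere.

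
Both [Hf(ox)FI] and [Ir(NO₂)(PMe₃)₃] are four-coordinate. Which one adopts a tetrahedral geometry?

[Hf(ox)FI]

For [Hf(ox)FI]: Each oxalate is −2; each fluoride is −1; each iodide is −1; balancing the 0 overall charge requires Hf(IV). Hf sits in group 4, so the d-electron count is 4 − 4 = 0. A d⁰ ion has no crystal-field stabilisation preference between square planar and tetrahedral, so four ligands adopt the sterically favoured tetrahedral geometry. → tetrahedral.
For [Ir(NO₂)(PMe₃)₃]: Each nitro (N-bound nitrite) is −1; trimethylphosphine is neutral; balancing the 0 overall charge requires Ir(I). Group 9 minus oxidation state 1 gives a d⁸ configuration. A 5d d⁸ ion has a large crystal-field splitting; square planar leaves the high-energy d_{x²−y²} orbital empty and maximises CFSE. → square planar.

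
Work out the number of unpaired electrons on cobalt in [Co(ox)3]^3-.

0

Each oxalate is −2; balancing the −3 overall charge requires Co(III).
Group 9 minus oxidation state 3 gives a d⁶ configuration.
Counting donor atoms: 3×oxalate (bidentate) → 6 donors. Coordination number = 6.
The spin state decides the count: Co(III) has an exceptionally large octahedral splitting and is low-spin with essentially every ligand except fluoride.
An octahedral low-spin d⁶ ion is t₂g⁶e_g⁰, giving 0 unpaired electrons.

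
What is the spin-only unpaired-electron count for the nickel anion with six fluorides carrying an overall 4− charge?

Ligand charges: each fluoride is −1. With an overall charge of −4 the nickel centre must be in the +2 oxidation state.
Ni sits in group 10, so the d-electron count is 10 − 2 = 8.
In an octahedral field the d⁸ configuration is t₂g⁶e_g² (only one arrangement possible), giving 2 unpaired electrons.

2 unpaired electrons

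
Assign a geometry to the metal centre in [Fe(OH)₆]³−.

Summing ligand charges against the −3 overall charge gives an oxidation state of +3 for iron.
Iron is a group-8 element; Fe(III) is therefore d⁵.
Coordination number: 6.
Six donors around a single metal centre give an octahedral coordination sphere.

octahedral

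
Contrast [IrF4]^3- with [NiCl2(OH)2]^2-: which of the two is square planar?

For [IrF4]^3-: Summing ligand charges against the −3 overall charge gives an oxidation state of +1 for iridium. Group 9 minus oxidation state 1 gives a d⁸ configuration. A 5d d⁸ ion has a large crystal-field splitting; square planar leaves the high-energy d_{x²−y²} orbital empty and maximises CFSE. → square planar.
For [NiCl2(OH)2]^2-: Summing ligand charges against the −2 overall charge gives an oxidation state of +2 for nickel. Group 10 minus oxidation state 2 gives a d⁸ configuration. Chloride and hydroxide are weak-field ligands. With weak-field ligands the CFSE gain from square planar is small, so a 3d d⁸ ion takes the sterically preferred tetrahedral geometry. → tetrahedral.

[IrF4]^3-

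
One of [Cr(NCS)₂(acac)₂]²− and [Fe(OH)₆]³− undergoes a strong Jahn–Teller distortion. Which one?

[Cr(NCS)₂(acac)₂]²−: Ligand charges: each isothiocyanate is −1; each acetylacetonate is −1. With an overall charge of −2 the chromium centre must be in the +2 oxidation state. Cr sits in group 6, so the d-electron count is 6 − 2 = 4. Acetylacetonate and isothiocyanate are weak-field ligands for a first-row metal, so the complex is high-spin. The t₂g³e_g¹ (high-spin) configuration has an unevenly filled e_g set; the Jahn–Teller theorem predicts a tetragonal distortion (typically axial elongation) to lift the degeneracy.
[Fe(OH)₆]³−: Ligand charges: each hydroxide is −1. With an overall charge of −3 the iron centre must be in the +3 oxidation state. Group 8 minus oxidation state 3 gives a d⁵ configuration. Hydroxide is a weak-field ligand for a first-row metal, so the complex is high-spin. The d⁵ configuration leaves the e_g set evenly filled (or empty) — no strong Jahn–Teller driving force.

[Cr(NCS)₂(acac)₂]²−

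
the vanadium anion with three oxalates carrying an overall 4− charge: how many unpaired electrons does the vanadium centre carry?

3

Each oxalate is −2; balancing the −4 overall charge requires V(II).
Group 5 minus oxidation state 2 gives a d³ configuration.
Counting donor atoms: 3×oxalate (bidentate) → 6 donors. Coordination number = 6.
In an octahedral field the d³ configuration is t₂g³e_g⁰ (only one arrangement possible), giving 3 unpaired electrons.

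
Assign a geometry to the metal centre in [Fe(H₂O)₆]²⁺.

Summing ligand charges against the +2 overall charge gives an oxidation state of +2 for iron.
Fe sits in group 8, so the d-electron count is 8 − 2 = 6.
With 6 monodentate ligands the coordination number is 6.
Six donors around a single metal centre give an octahedral coordination sphere.

octahedral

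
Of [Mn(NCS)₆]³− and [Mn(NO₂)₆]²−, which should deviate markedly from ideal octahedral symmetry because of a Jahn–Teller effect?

[Mn(NCS)₆]³−

[Mn(NCS)₆]³−: Summing ligand charges against the −3 overall charge gives an oxidation state of +3 for manganese. Group 7 minus oxidation state 3 gives a d⁴ configuration. Isothiocyanate is a weak-field ligand for a first-row metal, so the complex is high-spin. The t₂g³e_g¹ (high-spin) configuration has an unevenly filled e_g set; the Jahn–Teller theorem predicts a tetragonal distortion (typically axial elongation) to lift the degeneracy.
[Mn(NO₂)₆]²−: Ligand charges: each nitro (N-bound nitrite) is −1. With an overall charge of −2 the manganese centre must be in the +4 oxidation state. Group 7 minus oxidation state 4 gives a d³ configuration. The d³ configuration leaves the e_g set evenly filled (or empty) — no strong Jahn–Teller driving force.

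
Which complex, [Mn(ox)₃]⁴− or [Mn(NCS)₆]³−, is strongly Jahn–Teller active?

[Mn(NCS)₆]³−

[Mn(ox)₃]⁴−: Summing ligand charges against the −4 overall charge gives an oxidation state of +2 for manganese. Mn sits in group 7, so the d-electron count is 7 − 2 = 5. Oxalate is a weak-field ligand for a first-row metal, so the complex is high-spin. The d⁵ configuration leaves the e_g set evenly filled (or empty) — no strong Jahn–Teller driving force.
[Mn(NCS)₆]³−: Ligand charges: each isothiocyanate is −1. With an overall charge of −3 the manganese centre must be in the +3 oxidation state. Manganese is a group-7 element; Mn(III) is therefore d⁴. Isothiocyanate is a weak-field ligand for a first-row metal, so the complex is high-spin. The t₂g³e_g¹ (high-spin) configuration has an unevenly filled e_g set; the Jahn–Teller theorem predicts a tetragonal distortion (typically axial elongation) to lift the degeneracy.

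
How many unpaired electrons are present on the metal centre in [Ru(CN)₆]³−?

Ligand charges: each cyanide is −1. With an overall charge of −3 the ruthenium centre must be in the +3 oxidation state.
Group 8 minus oxidation state 3 gives a d⁵ configuration.
The spin state decides the count: a 4d ion has a large Δₒ and is invariably low-spin.
An octahedral low-spin d⁵ ion is t₂g⁵e_g⁰, giving 1 unpaired electron.

1 unpaired electron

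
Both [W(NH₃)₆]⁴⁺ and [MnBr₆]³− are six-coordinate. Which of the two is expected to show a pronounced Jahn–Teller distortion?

[MnBr₆]³−

[W(NH₃)₆]⁴⁺: Ligand charges: ammonia is neutral. With an overall charge of +4 the tungsten centre must be in the +4 oxidation state. Tungsten is a group-6 element; W(IV) is therefore d². The d² configuration leaves the e_g set evenly filled (or empty) — no strong Jahn–Teller driving force.
[MnBr₆]³−: Ligand charges: each bromide is −1. With an overall charge of −3 the manganese centre must be in the +3 oxidation state. Group 7 minus oxidation state 3 gives a d⁴ configuration. Bromide is a weak-field ligand for a first-row metal, so the complex is high-spin. The t₂g³e_g¹ (high-spin) configuration has an unevenly filled e_g set; the Jahn–Teller theorem predicts a tetragonal distortion (typically axial elongation) to lift the degeneracy.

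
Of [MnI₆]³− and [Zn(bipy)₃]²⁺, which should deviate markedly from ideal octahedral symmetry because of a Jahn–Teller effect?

[MnI₆]³−

[MnI₆]³−: Summing ligand charges against the −3 overall charge gives an oxidation state of +3 for manganese. Group 7 minus oxidation state 3 gives a d⁴ configuration. Iodide is a weak-field ligand for a first-row metal, so the complex is high-spin. The t₂g³e_g¹ (high-spin) configuration has an unevenly filled e_g set; the Jahn–Teller theorem predicts a tetragonal distortion (typically axial elongation) to lift the degeneracy.
[Zn(bipy)₃]²⁺: Summing ligand charges against the +2 overall charge gives an oxidation state of +2 for zinc. Zinc is a group-12 element; Zn(II) is therefore d¹⁰. The d¹⁰ configuration leaves the e_g set evenly filled (or empty) — no strong Jahn–Teller driving force.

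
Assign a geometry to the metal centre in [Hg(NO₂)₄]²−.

Each nitro (N-bound nitrite) is −1; balancing the −2 overall charge requires Hg(II).
Mercury is a group-12 element; Hg(II) is therefore d¹⁰.
With 4 monodentate ligands the coordination number is 4.
A d¹⁰ ion has no crystal-field stabilisation preference between square planar and tetrahedral, so four ligands adopt the sterically favoured tetrahedral geometry.

tetrahedral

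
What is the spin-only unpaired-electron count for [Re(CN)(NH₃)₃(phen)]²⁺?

Each cyanide is −1; ammonia is neutral; 1,10-phenanthroline is neutral; balancing the +2 overall charge requires Re(III).
Group 7 minus oxidation state 3 gives a d⁴ configuration.
Counting donor atoms: 1×cyanide (monodentate) → 1 donor; 3×ammonia (monodentate) → 3 donors; 1×1,10-phenanthroline (bidentate) → 2 donors. Coordination number = 6.
The spin state decides the count: a 5d ion has a large Δₒ and is invariably low-spin.
An octahedral low-spin d⁴ ion is t₂g⁴e_g⁰, giving 2 unpaired electrons.

2 unpaired electrons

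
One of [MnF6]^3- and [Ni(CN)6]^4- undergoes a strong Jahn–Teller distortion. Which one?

[MnF6]^3-: Each fluoride is −1; balancing the −3 overall charge requires Mn(III). Manganese is a group-7 element; Mn(III) is therefore d⁴. Fluoride is a weak-field ligand for a first-row metal, so the complex is high-spin. The t₂g³e_g¹ (high-spin) configuration has an unevenly filled e_g set; the Jahn–Teller theorem predicts a tetragonal distortion (typically axial elongation) to lift the degeneracy.
[Ni(CN)6]^4-: Summing ligand charges against the −4 overall charge gives an oxidation state of +2 for nickel. Group 10 minus oxidation state 2 gives a d⁸ configuration. The d⁸ configuration leaves the e_g set evenly filled (or empty) — no strong Jahn–Teller driving force.

[MnF6]^3-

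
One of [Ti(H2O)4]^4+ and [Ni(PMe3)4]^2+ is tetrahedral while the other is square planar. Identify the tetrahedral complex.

For [Ti(H2O)4]^4+: Summing ligand charges against the +4 overall charge gives an oxidation state of +4 for titanium. Group 4 minus oxidation state 4 gives a d⁰ configuration. A d⁰ ion has no crystal-field stabilisation preference between square planar and tetrahedral, so four ligands adopt the sterically favoured tetrahedral geometry. → tetrahedral.
For [Ni(PMe3)4]^2+: Trimethylphosphine is neutral; balancing the +2 overall charge requires Ni(II). Group 10 minus oxidation state 2 gives a d⁸ configuration. Trimethylphosphine is a strong-field ligand (high in the spectrochemical series). A 3d d⁸ ion with strong-field ligands gains enough CFSE to favour square planar over tetrahedral. → square planar.

[Ti(H2O)4]^4+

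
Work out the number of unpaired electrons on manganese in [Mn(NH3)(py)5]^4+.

3 unpaired electrons

Summing ligand charges against the +4 overall charge gives an oxidation state of +4 for manganese.
Manganese is a group-7 element; Mn(IV) is therefore d³.
In an octahedral field the d³ configuration is t₂g³e_g⁰ (only one arrangement possible), giving 3 unpaired electrons.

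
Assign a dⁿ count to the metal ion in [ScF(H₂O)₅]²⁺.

Ligand charges: each fluoride is −1; water is neutral. With an overall charge of +2 the scandium centre must be in the +3 oxidation state.
Sc sits in group 3, so the d-electron count is 3 − 3 = 0.

d0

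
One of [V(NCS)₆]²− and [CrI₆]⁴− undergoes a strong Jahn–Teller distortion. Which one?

[V(NCS)₆]²−: Each isothiocyanate is −1; balancing the −2 overall charge requires V(IV). Vanadium is a group-5 element; V(IV) is therefore d¹. The d¹ configuration leaves the e_g set evenly filled (or empty) — no strong Jahn–Teller driving force.
[CrI₆]⁴−: Ligand charges: each iodide is −1. With an overall charge of −4 the chromium centre must be in the +2 oxidation state. Chromium is a group-6 element; Cr(II) is therefore d⁴. Iodide is a weak-field ligand for a first-row metal, so the complex is high-spin. The t₂g³e_g¹ (high-spin) configuration has an unevenly filled e_g set; the Jahn–Teller theorem predicts a tetragonal distortion (typically axial elongation) to lift the degeneracy.

[CrI₆]⁴−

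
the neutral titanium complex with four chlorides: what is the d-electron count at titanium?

Summing ligand charges against the 0 overall charge gives an oxidation state of +4 for titanium.
Group 4 minus oxidation state 4 gives a d⁰ configuration.

d⁰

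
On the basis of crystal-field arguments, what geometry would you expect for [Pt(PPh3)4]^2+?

square planar

Summing ligand charges against the +2 overall charge gives an oxidation state of +2 for platinum.
Group 10 minus oxidation state 2 gives a d⁸ configuration.
With 4 monodentate ligands the coordination number is 4.
A 5d d⁸ ion has a large crystal-field splitting; square planar leaves the high-energy d_{x²−y²} orbital empty and maximises CFSE.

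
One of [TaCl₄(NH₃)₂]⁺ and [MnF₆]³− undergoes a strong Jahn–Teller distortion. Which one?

[MnF₆]³−

[TaCl₄(NH₃)₂]⁺: Ligand charges: each chloride is −1; ammonia is neutral. With an overall charge of +1 the tantalum centre must be in the +5 oxidation state. Group 5 minus oxidation state 5 gives a d⁰ configuration. The d⁰ configuration leaves the e_g set evenly filled (or empty) — no strong Jahn–Teller driving force.
[MnF₆]³−: Ligand charges: each fluoride is −1. With an overall charge of −3 the manganese centre must be in the +3 oxidation state. Mn sits in group 7, so the d-electron count is 7 − 3 = 4. Fluoride is a weak-field ligand for a first-row metal, so the complex is high-spin. The t₂g³e_g¹ (high-spin) configuration has an unevenly filled e_g set; the Jahn–Teller theorem predicts a tetragonal distortion (typically axial elongation) to lift the degeneracy.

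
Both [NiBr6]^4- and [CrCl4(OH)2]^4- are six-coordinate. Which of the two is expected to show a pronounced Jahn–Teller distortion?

[NiBr6]^4-: Summing ligand charges against the −4 overall charge gives an oxidation state of +2 for nickel. Group 10 minus oxidation state 2 gives a d⁸ configuration. The d⁸ configuration leaves the e_g set evenly filled (or empty) — no strong Jahn–Teller driving force.
[CrCl4(OH)2]^4-: Each chloride is −1; each hydroxide is −1; balancing the −4 overall charge requires Cr(II). Chromium is a group-6 element; Cr(II) is therefore d⁴. Chloride and hydroxide are weak-field ligands for a first-row metal, so the complex is high-spin. The t₂g³e_g¹ (high-spin) configuration has an unevenly filled e_g set; the Jahn–Teller theorem predicts a tetragonal distortion (typically axial elongation) to lift the degeneracy.

[CrCl4(OH)2]^4-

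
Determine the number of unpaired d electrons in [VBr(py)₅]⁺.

3

Each bromide is −1; pyridine is neutral; balancing the +1 overall charge requires V(II).
Vanadium is a group-5 element; V(II) is therefore d³.
In an octahedral field the d³ configuration is t₂g³e_g⁰ (only one arrangement possible), giving 3 unpaired electrons.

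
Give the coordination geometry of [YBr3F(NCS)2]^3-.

Each bromide is −1; each fluoride is −1; each isothiocyanate is −1; balancing the −3 overall charge requires Y(III).
Yttrium is a group-3 element; Y(III) is therefore d⁰.
Coordination number: 6.
Six donors around a single metal centre give an octahedral coordination sphere.

octahedral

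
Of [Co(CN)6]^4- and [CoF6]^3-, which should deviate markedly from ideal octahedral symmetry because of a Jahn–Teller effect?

[Co(CN)6]^4-

[Co(CN)6]^4-: Ligand charges: each cyanide is −1. With an overall charge of −4 the cobalt centre must be in the +2 oxidation state. Cobalt is a group-9 element; Co(II) is therefore d⁷. Cyanide is a strong-field ligand (high in the spectrochemical series) for a first-row metal, so the complex is low-spin. The t₂g⁶e_g¹ (low-spin) configuration has an unevenly filled e_g set; the Jahn–Teller theorem predicts a tetragonal distortion (typically axial elongation) to lift the degeneracy.
[CoF6]^3-: Summing ligand charges against the −3 overall charge gives an oxidation state of +3 for cobalt. Group 9 minus oxidation state 3 gives a d⁶ configuration. Fluoride is the one ligand weak enough to leave Co(III) high-spin — [CoF₆]³⁻ is the classic exception. The d⁶ configuration leaves the e_g set evenly filled (or empty) — no strong Jahn–Teller driving force.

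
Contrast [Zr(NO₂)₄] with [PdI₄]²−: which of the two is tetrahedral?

For [Zr(NO₂)₄]: Each nitro (N-bound nitrite) is −1; balancing the 0 overall charge requires Zr(IV). Zr sits in group 4, so the d-electron count is 4 − 4 = 0. A d⁰ ion has no crystal-field stabilisation preference between square planar and tetrahedral, so four ligands adopt the sterically favoured tetrahedral geometry. → tetrahedral.
For [PdI₄]²−: Ligand charges: each iodide is −1. With an overall charge of −2 the palladium centre must be in the +2 oxidation state. Group 10 minus oxidation state 2 gives a d⁸ configuration. A 4d d⁸ ion has a large crystal-field splitting; square planar leaves the high-energy d_{x²−y²} orbital empty and maximises CFSE. → square planar.

[Zr(NO₂)₄]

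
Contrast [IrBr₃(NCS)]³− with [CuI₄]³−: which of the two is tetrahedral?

For [IrBr₃(NCS)]³−: Ligand charges: each bromide is −1; each isothiocyanate is −1. With an overall charge of −3 the iridium centre must be in the +1 oxidation state. Ir sits in group 9, so the d-electron count is 9 − 1 = 8. A 5d d⁸ ion has a large crystal-field splitting; square planar leaves the high-energy d_{x²−y²} orbital empty and maximises CFSE. → square planar.
For [CuI₄]³−: Each iodide is −1; balancing the −3 overall charge requires Cu(I). Group 11 minus oxidation state 1 gives a d¹⁰ configuration. A d¹⁰ ion has no crystal-field stabilisation preference between square planar and tetrahedral, so four ligands adopt the sterically favoured tetrahedral geometry. → tetrahedral.

[CuI₄]³−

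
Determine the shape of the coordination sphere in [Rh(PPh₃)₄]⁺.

Summing ligand charges against the +1 overall charge gives an oxidation state of +1 for rhodium.
Rh sits in group 9, so the d-electron count is 9 − 1 = 8.
With 4 monodentate ligands the coordination number is 4.
A 4d d⁸ ion has a large crystal-field splitting; square planar leaves the high-energy d_{x²−y²} orbital empty and maximises CFSE.

square planar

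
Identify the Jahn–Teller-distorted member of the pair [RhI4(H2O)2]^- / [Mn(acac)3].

[RhI4(H2O)2]^-: Summing ligand charges against the −1 overall charge gives an oxidation state of +3 for rhodium. Rhodium is a group-9 element; Rh(III) is therefore d⁶. A 4d ion has a large Δₒ and is invariably low-spin. The d⁶ configuration leaves the e_g set evenly filled (or empty) — no strong Jahn–Teller driving force.
[Mn(acac)3]: Each acetylacetonate is −1; balancing the 0 overall charge requires Mn(III). Mn sits in group 7, so the d-electron count is 7 − 3 = 4. Acetylacetonate is a weak-field ligand for a first-row metal, so the complex is high-spin. The t₂g³e_g¹ (high-spin) configuration has an unevenly filled e_g set; the Jahn–Teller theorem predicts a tetragonal distortion (typically axial elongation) to lift the degeneracy.

[Mn(acac)3]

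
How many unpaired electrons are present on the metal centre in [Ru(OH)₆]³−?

Ligand charges: each hydroxide is −1. With an overall charge of −3 the ruthenium centre must be in the +3 oxidation state.
Ruthenium is a group-8 element; Ru(III) is therefore d⁵.
The spin state decides the count: a 4d ion has a large Δₒ and is invariably low-spin.
An octahedral low-spin d⁵ ion is t₂g⁵e_g⁰, giving 1 unpaired electron.

1 unpaired electron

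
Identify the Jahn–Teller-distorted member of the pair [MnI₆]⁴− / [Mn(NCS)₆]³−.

[MnI₆]⁴−: Ligand charges: each iodide is −1. With an overall charge of −4 the manganese centre must be in the +2 oxidation state. Mn sits in group 7, so the d-electron count is 7 − 2 = 5. Iodide is a weak-field ligand for a first-row metal, so the complex is high-spin. The d⁵ configuration leaves the e_g set evenly filled (or empty) — no strong Jahn–Teller driving force.
[Mn(NCS)₆]³−: Each isothiocyanate is −1; balancing the −3 overall charge requires Mn(III). Manganese is a group-7 element; Mn(III) is therefore d⁴. Isothiocyanate is a weak-field ligand for a first-row metal, so the complex is high-spin. The t₂g³e_g¹ (high-spin) configuration has an unevenly filled e_g set; the Jahn–Teller theorem predicts a tetragonal distortion (typically axial elongation) to lift the degeneracy.

[Mn(NCS)₆]³−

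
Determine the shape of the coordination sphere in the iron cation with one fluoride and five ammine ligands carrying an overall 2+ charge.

octahedral

Ligand charges: each fluoride is −1; ammonia is neutral. With an overall charge of +2 the iron centre must be in the +3 oxidation state.
Iron is a group-8 element; Fe(III) is therefore d⁵.
Coordination number: 6.
Six donors around a single metal centre give an octahedral coordination sphere.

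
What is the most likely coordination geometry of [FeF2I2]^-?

Each fluoride is −1; each iodide is −1; balancing the −1 overall charge requires Fe(III).
Fe sits in group 8, so the d-electron count is 8 − 3 = 5.
Coordination number: 4.
Fluoride and iodide are weak-field ligands.
A high-spin d⁵ ion has zero CFSE in either geometry, so four ligands adopt the sterically favoured tetrahedral geometry.

tetrahedral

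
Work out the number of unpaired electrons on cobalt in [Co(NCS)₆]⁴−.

Summing ligand charges against the −4 overall charge gives an oxidation state of +2 for cobalt.
Co sits in group 9, so the d-electron count is 9 − 2 = 7.
The spin state decides the count: Isothiocyanate is a weak-field ligand for a first-row metal, so the complex is high-spin.
An octahedral high-spin d⁷ ion is t₂g⁵e_g², giving 3 unpaired electrons.

3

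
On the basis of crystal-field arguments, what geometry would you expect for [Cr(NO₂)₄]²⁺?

tetrahedral

Ligand charges: each nitro (N-bound nitrite) is −1. With an overall charge of +2 the chromium centre must be in the +6 oxidation state.
Group 6 minus oxidation state 6 gives a d⁰ configuration.
Coordination number: 4.
A d⁰ ion has no crystal-field stabilisation preference between square planar and tetrahedral, so four ligands adopt the sterically favoured tetrahedral geometry.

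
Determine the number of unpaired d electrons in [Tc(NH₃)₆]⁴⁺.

3 unpaired electrons

Summing ligand charges against the +4 overall charge gives an oxidation state of +4 for technetium.
Group 7 minus oxidation state 4 gives a d³ configuration.
In an octahedral field the d³ configuration is t₂g³e_g⁰ (only one arrangement possible), giving 3 unpaired electrons.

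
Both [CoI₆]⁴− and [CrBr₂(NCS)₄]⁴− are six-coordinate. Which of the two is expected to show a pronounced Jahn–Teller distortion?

[CrBr₂(NCS)₄]⁴−

[CoI₆]⁴−: Ligand charges: each iodide is −1. With an overall charge of −4 the cobalt centre must be in the +2 oxidation state. Cobalt is a group-9 element; Co(II) is therefore d⁷. Iodide is a weak-field ligand for a first-row metal, so the complex is high-spin. The d⁷ configuration leaves the e_g set evenly filled (or empty) — no strong Jahn–Teller driving force.
[CrBr₂(NCS)₄]⁴−: Ligand charges: each bromide is −1; each isothiocyanate is −1. With an overall charge of −4 the chromium centre must be in the +2 oxidation state. Cr sits in group 6, so the d-electron count is 6 − 2 = 4. Bromide and isothiocyanate are weak-field ligands for a first-row metal, so the complex is high-spin. The t₂g³e_g¹ (high-spin) configuration has an unevenly filled e_g set; the Jahn–Teller theorem predicts a tetragonal distortion (typically axial elongation) to lift the degeneracy.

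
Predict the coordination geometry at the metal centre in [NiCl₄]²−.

Summing ligand charges against the −2 overall charge gives an oxidation state of +2 for nickel.
Group 10 minus oxidation state 2 gives a d⁸ configuration.
With 4 monodentate ligands the coordination number is 4.
Chloride is a weak-field ligand.
With weak-field ligands the CFSE gain from square planar is small, so a 3d d⁸ ion takes the sterically preferred tetrahedral geometry.

tetrahedral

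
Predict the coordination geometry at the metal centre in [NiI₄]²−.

Each iodide is −1; balancing the −2 overall charge requires Ni(II).
Group 10 minus oxidation state 2 gives a d⁸ configuration.
Coordination number: 4.
Iodide is a weak-field ligand.
With weak-field ligands the CFSE gain from square planar is small, so a 3d d⁸ ion takes the sterically preferred tetrahedral geometry.

tetrahedral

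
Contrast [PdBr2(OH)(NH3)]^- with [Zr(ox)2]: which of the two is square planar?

For [PdBr2(OH)(NH3)]^-: Ligand charges: each bromide is −1; each hydroxide is −1; ammonia is neutral. With an overall charge of −1 the palladium centre must be in the +2 oxidation state. Pd sits in group 10, so the d-electron count is 10 − 2 = 8. A 4d d⁸ ion has a large crystal-field splitting; square planar leaves the high-energy d_{x²−y²} orbital empty and maximises CFSE. → square planar.
For [Zr(ox)2]: Each oxalate is −2; balancing the 0 overall charge requires Zr(IV). Group 4 minus oxidation state 4 gives a d⁰ configuration. A d⁰ ion has no crystal-field stabilisation preference between square planar and tetrahedral, so four ligands adopt the sterically favoured tetrahedral geometry. → tetrahedral.

[PdBr2(OH)(NH3)]^-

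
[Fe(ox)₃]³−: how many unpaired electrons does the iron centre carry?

5

Ligand charges: each oxalate is −2. With an overall charge of −3 the iron centre must be in the +3 oxidation state.
Group 8 minus oxidation state 3 gives a d⁵ configuration.
Counting donor atoms: 3×oxalate (bidentate) → 6 donors. Coordination number = 6.
The spin state decides the count: Oxalate is a weak-field ligand for a first-row metal, so the complex is high-spin.
An octahedral high-spin d⁵ ion is t₂g³e_g², giving 5 unpaired electrons.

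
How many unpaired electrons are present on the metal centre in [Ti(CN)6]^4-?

2

Ligand charges: each cyanide is −1. With an overall charge of −4 the titanium centre must be in the +2 oxidation state.
Group 4 minus oxidation state 2 gives a d² configuration.
In an octahedral field the d² configuration is t₂g²e_g⁰ (only one arrangement possible), giving 2 unpaired electrons.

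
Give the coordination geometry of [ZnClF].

Ligand charges: each chloride is −1; each fluoride is −1. With an overall charge of 0 the zinc centre must be in the +2 oxidation state.
Group 12 minus oxidation state 2 gives a d¹⁰ configuration.
With 2 monodentate ligands the coordination number is 2.
A d¹⁰ ion with only two ligands adopts a linear arrangement (sp hybridisation; no CFSE preference).

linear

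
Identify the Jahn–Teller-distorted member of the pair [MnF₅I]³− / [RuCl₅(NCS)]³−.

[MnF₅I]³−: Summing ligand charges against the −3 overall charge gives an oxidation state of +3 for manganese. Mn sits in group 7, so the d-electron count is 7 − 3 = 4. Fluoride and iodide are weak-field ligands for a first-row metal, so the complex is high-spin. The t₂g³e_g¹ (high-spin) configuration has an unevenly filled e_g set; the Jahn–Teller theorem predicts a tetragonal distortion (typically axial elongation) to lift the degeneracy.
[RuCl₅(NCS)]³−: Each chloride is −1; each isothiocyanate is −1; balancing the −3 overall charge requires Ru(III). Ru sits in group 8, so the d-electron count is 8 − 3 = 5. A 4d ion has a large Δₒ and is invariably low-spin. The d⁵ configuration leaves the e_g set evenly filled (or empty) — no strong Jahn–Teller driving force.

[MnF₅I]³−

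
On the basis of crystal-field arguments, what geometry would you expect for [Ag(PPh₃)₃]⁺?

Triphenylphosphine is neutral; balancing the +1 overall charge requires Ag(I).
Ag sits in group 11, so the d-electron count is 11 − 1 = 10.
Coordination number: 3.
Three ligands around a d¹⁰ centre minimise repulsion in a trigonal-planar arrangement.

trigonal planar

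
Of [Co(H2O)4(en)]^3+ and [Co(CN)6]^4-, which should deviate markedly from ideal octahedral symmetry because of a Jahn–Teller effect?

[Co(CN)6]^4-

[Co(H2O)4(en)]^3+: Summing ligand charges against the +3 overall charge gives an oxidation state of +3 for cobalt. Co sits in group 9, so the d-electron count is 9 − 3 = 6. Co(III) has an exceptionally large octahedral splitting and is low-spin with essentially every ligand except fluoride. The d⁶ configuration leaves the e_g set evenly filled (or empty) — no strong Jahn–Teller driving force.
[Co(CN)6]^4-: Each cyanide is −1; balancing the −4 overall charge requires Co(II). Group 9 minus oxidation state 2 gives a d⁷ configuration. Cyanide is a strong-field ligand (high in the spectrochemical series) for a first-row metal, so the complex is low-spin. The t₂g⁶e_g¹ (low-spin) configuration has an unevenly filled e_g set; the Jahn–Teller theorem predicts a tetragonal distortion (typically axial elongation) to lift the degeneracy.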